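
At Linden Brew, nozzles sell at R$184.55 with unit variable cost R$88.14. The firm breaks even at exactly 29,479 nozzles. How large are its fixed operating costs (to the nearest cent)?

Contribution margin per unit = R$184.55 − R$88.14 = R$96.41.
Fixed costs = break-even units × CM = 29,479 × R$96.41 = R$2,842,070.39.

R$2,842,070.39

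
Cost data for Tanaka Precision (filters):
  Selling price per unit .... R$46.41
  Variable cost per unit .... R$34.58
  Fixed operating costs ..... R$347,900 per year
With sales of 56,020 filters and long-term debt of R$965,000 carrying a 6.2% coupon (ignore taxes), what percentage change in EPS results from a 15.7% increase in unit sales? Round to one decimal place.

At 56,020 units, contribution = 56,020 × R$11.83 = R$662,716.60.
Operating income = contribution − fixed costs = R$662,716.60 − R$347,900 = R$314,816.60.
Interest = R$59,830.00, so EBIT − I = R$254,986.60.
Degree of combined leverage = contribution ÷ (EBIT − I) = R$662,716.60 ÷ R$254,986.60 = 2.5990.
%ΔEPS = DCL × %ΔSales = 2.5990 × +15.7% = +40.8%.

+40.8%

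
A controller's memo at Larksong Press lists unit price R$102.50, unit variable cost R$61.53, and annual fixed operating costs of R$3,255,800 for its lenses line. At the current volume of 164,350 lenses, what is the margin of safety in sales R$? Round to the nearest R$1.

Unit CM = price − variable cost = R$102.50 − R$61.53 = R$40.97. Break-even units = R$3,255,800 ÷ R$40.97 = 79,467.90; break-even revenue = 79,467.90 × R$102.50 = R$8,145,460.09.
Actual sales revenue = 164,350 × R$102.50 = R$16,845,875.00.
Margin of safety = R$16,845,875.00 − R$8,145,460.09 = R$8,700,415.

R$8,700,415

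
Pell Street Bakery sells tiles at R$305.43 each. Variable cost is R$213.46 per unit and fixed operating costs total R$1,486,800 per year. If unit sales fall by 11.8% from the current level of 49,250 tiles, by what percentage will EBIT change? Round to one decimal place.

-17.6%

Contribution at this volume is 49,250 × R$91.97 = R$4,529,522.50.
Subtracting fixed costs: EBIT = R$4,529,522.50 − R$1,486,800 = R$3,042,722.50.
DOL = contribution ÷ EBIT = R$4,529,522.50 ÷ R$3,042,722.50 = 1.4886.
%ΔEBIT = DOL × %ΔSales = 1.4886 × -11.8% = -17.6%.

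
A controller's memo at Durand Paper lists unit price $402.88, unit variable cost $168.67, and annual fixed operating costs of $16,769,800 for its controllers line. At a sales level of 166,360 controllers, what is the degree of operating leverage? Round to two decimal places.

Total contribution margin = 166,360 × $234.21 = $38,963,175.60.
Operating income = contribution − fixed costs = $38,963,175.60 − $16,769,800 = $22,193,375.60.
DOL = contribution ÷ EBIT = $38,963,175.60 ÷ $22,193,375.60 = 1.7556.

1.76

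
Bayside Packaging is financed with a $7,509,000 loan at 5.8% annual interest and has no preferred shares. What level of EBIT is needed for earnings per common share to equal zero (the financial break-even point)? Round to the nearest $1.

Annual interest = 5.8% × $7,509,000 = $435,522.00.
Without preferred stock the financial break-even is simply EBIT = interest = $435,522.00.

$435,522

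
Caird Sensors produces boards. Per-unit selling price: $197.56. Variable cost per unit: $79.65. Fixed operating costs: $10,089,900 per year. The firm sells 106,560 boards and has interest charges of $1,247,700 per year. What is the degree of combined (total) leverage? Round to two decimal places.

Contribution at this volume is 106,560 × $117.91 = $12,564,489.60.
Subtracting fixed costs: EBIT = $12,564,489.60 − $10,089,900 = $2,474,589.60. Interest = $1,247,700.00, so EBIT − I = $1,226,889.60.
DCL = contribution ÷ (EBIT − I) = $12,564,489.60 ÷ $1,226,889.60 = 10.2409.

10.24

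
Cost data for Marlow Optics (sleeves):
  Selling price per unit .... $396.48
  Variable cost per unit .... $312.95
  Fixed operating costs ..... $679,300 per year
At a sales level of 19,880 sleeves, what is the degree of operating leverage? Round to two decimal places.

1.69

At 19,880 units, contribution = 19,880 × $83.53 = $1,660,576.40.
Subtracting fixed costs: EBIT = $1,660,576.40 − $679,300 = $981,276.40.
So DOL = total CM / EBIT = $1,660,576.40 / $981,276.40 = 1.6923.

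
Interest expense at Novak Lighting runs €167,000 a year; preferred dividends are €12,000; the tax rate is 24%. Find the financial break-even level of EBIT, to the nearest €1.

Preferred dividends are paid after tax, so their pre-tax equivalent is €12,000 ÷ (1 − 0.24) = €15,789.47.
EPS = 0 when EBIT covers interest plus the pre-tax preferred burden: €167,000 + €15,789.47 = €182,789.47.

€182,789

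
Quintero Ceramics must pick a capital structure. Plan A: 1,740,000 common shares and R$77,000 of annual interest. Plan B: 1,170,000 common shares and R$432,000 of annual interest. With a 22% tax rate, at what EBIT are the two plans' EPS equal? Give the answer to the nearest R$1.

R$1,160,684

At indifference, (EBIT − 77,000)(1 − t)/1,740,000 = (EBIT − 432,000)(1 − t)/1,170,000.
Cancelling (1 − t) and cross-multiplying: 1,170,000·(EBIT − 77,000) = 1,740,000·(EBIT − 432,000).
EBIT × (1,740,000 − 1,170,000) = 432,000 × 1,740,000 − 77,000 × 1,170,000 = 661,590,000,000, so EBIT = 661,590,000,000 ÷ 570,000 = 1,160,684.21.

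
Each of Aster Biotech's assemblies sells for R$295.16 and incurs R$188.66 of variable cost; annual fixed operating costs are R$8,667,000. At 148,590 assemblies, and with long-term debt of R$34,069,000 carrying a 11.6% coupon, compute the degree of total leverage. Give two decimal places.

4.94

At 148,590 units, contribution = 148,590 × R$106.50 = R$15,824,835.00.
EBIT = R$15,824,835.00 − R$8,667,000 = R$7,157,835.00. Interest = R$3,952,004.00.
DOL = R$15,824,835.00 ÷ R$7,157,835.00 = 2.2108; DFL = R$7,157,835.00 ÷ R$3,205,831.00 = 2.2328.
DCL = DOL × DFL = 2.2108 × 2.2328 = 4.9363.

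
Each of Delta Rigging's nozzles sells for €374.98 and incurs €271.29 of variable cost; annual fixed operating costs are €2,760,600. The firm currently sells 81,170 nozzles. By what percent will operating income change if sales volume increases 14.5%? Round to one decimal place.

+21.6%

At 81,170 units, contribution = 81,170 × €103.69 = €8,416,517.30.
EBIT = €8,416,517.30 − €2,760,600 = €5,655,917.30.
Degree of operating leverage = €8,416,517.30 / €5,655,917.30 = 1.4881.
%ΔEBIT = DOL × %ΔSales = 1.4881 × +14.5% = +21.6%.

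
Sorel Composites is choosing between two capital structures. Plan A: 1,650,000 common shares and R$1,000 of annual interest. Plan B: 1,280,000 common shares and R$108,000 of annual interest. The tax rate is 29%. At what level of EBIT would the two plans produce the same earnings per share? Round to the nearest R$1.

R$478,162

Set EPS_A = EPS_B: (EBIT − R$1,000)(1 − 0.29) ÷ 1,650,000 = (EBIT − R$108,000)(1 − 0.29) ÷ 1,280,000.
Cancelling (1 − t) and cross-multiplying: 1,280,000·(EBIT − 1,000) = 1,650,000·(EBIT − 108,000).
EBIT × (1,650,000 − 1,280,000) = 108,000 × 1,650,000 − 1,000 × 1,280,000 = 176,920,000,000, so EBIT = 176,920,000,000 ÷ 370,000 = 478,162.16.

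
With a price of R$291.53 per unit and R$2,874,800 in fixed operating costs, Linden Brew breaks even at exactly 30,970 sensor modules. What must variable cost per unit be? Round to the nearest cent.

At break-even, FC = Q × (P − VC), so P − VC = R$2,874,800 ÷ 30,970 = R$92.8253.
Hence VC = price − CM = R$291.53 − R$92.8253 = R$198.70.

R$198.70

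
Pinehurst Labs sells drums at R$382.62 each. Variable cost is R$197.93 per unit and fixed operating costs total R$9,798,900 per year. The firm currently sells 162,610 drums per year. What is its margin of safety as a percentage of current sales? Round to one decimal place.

67.4%

Unit CM = price − variable cost = R$382.62 − R$197.93 = R$184.69. Break-even units = R$9,798,900 ÷ R$184.69 = 53,055.93; break-even revenue = 53,055.93 × R$382.62 = R$20,300,260.53.
Current sales = 162,610 × R$382.62 = R$62,217,838.20.
Margin of safety = (R$62,217,838.20 − R$20,300,260.53) ÷ R$62,217,838.20 = 67.4%.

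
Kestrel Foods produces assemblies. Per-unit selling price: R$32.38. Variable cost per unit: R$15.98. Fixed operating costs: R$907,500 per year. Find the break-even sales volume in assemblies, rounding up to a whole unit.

Contribution margin per unit = R$32.38 − R$15.98 = R$16.40.
Break-even volume = fixed costs ÷ CM per unit = R$907,500 ÷ R$16.40 = 55,335.37, so 55,336 assemblies.

55,336 assemblies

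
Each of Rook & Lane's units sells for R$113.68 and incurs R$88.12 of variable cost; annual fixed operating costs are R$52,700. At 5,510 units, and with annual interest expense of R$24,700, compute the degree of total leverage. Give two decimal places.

2.22

At 5,510 units, contribution = 5,510 × R$25.56 = R$140,835.60.
EBIT = R$140,835.60 − R$52,700 = R$88,135.60. Interest = R$24,700.00.
DOL = R$140,835.60 ÷ R$88,135.60 = 1.5979; DFL = R$88,135.60 ÷ R$63,435.60 = 1.3894.
DCL = DOL × DFL = 1.5979 × 1.3894 = 2.2201.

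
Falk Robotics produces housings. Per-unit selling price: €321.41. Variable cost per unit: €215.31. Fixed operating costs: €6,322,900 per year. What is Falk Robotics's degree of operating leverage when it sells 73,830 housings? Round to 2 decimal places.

Total contribution margin = 73,830 × €106.10 = €7,833,363.00.
EBIT = €7,833,363.00 − €6,322,900 = €1,510,463.00.
DOL = contribution ÷ EBIT = €7,833,363.00 ÷ €1,510,463.00 = 5.1861.

5.19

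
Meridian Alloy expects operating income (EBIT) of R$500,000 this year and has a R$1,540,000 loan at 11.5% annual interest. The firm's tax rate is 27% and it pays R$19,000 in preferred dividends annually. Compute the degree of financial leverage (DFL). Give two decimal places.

Annual interest charges come to R$177,100.00.
Pre-tax preferred-dividend burden = R$19,000 ÷ (1 − 0.27) = R$26,027.40.
DFL = EBIT ÷ [EBIT − I − D_p/(1−t)] = R$500,000 ÷ [R$500,000 − R$177,100.00 − R$26,027.40] = R$500,000 ÷ R$296,872.60 = 1.6842.

1.68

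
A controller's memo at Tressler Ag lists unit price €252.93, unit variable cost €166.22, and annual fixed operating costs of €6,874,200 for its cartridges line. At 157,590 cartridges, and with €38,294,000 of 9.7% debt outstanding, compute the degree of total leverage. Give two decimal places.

Contribution at this volume is 157,590 × €86.71 = €13,664,628.90.
Subtracting fixed costs: EBIT = €13,664,628.90 − €6,874,200 = €6,790,428.90. Interest = €3,714,518.00.
DOL = €13,664,628.90 ÷ €6,790,428.90 = 2.0123; DFL = €6,790,428.90 ÷ €3,075,910.90 = 2.2076.
DCL = DOL × DFL = 2.0123 × 2.2076 = 4.4424.

4.44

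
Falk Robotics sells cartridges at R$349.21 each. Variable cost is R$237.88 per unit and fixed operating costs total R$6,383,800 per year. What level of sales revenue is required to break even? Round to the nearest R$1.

R$20,024,134

Contribution margin per unit = R$349.21 − R$237.88 = R$111.33, a CM ratio of R$111.33 ÷ R$349.21 = 0.3188.
Break-even sales = FC ÷ CM ratio = R$6,383,800 × R$349.21 / R$111.33 = R$20,024,134.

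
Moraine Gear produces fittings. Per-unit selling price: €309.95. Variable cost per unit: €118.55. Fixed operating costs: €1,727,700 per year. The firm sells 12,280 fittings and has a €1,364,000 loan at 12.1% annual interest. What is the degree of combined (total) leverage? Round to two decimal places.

5.14

At 12,280 units, contribution = 12,280 × €191.40 = €2,350,392.00.
EBIT = €2,350,392.00 − €1,727,700 = €622,692.00. Interest = €165,044.00, so EBIT − I = €457,648.00.
DCL = contribution ÷ (EBIT − I) = €2,350,392.00 ÷ €457,648.00 = 5.1358.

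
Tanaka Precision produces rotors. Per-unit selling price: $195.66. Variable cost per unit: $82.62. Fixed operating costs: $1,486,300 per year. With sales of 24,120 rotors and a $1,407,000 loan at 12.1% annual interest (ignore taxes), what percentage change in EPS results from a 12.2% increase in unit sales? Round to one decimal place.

+31.1%

Contribution at this volume is 24,120 × $113.04 = $2,726,524.80.
EBIT = $2,726,524.80 − $1,486,300 = $1,240,224.80.
Interest = $170,247.00, so EBIT − I = $1,069,977.80.
Degree of combined leverage = contribution ÷ (EBIT − I) = $2,726,524.80 ÷ $1,069,977.80 = 2.5482.
%ΔEPS = DCL × %ΔSales = 2.5482 × +12.2% = +31.1%.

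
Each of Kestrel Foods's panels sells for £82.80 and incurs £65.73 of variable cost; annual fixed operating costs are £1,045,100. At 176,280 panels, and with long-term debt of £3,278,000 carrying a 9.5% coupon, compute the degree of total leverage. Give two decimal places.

At 176,280 units, contribution = 176,280 × £17.07 = £3,009,099.60.
EBIT = £3,009,099.60 − £1,045,100 = £1,963,999.60. Interest = £311,410.00, so EBIT − I = £1,652,589.60.
Degree of total leverage = total CM / (EBIT − interest) = £3,009,099.60 / £1,652,589.60 = 1.8208.

1.82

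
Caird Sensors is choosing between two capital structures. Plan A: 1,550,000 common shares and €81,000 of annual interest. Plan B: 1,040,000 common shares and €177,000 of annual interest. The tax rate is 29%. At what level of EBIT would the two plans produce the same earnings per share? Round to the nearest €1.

€372,765

Set EPS_A = EPS_B: (EBIT − €81,000)(1 − 0.29) ÷ 1,550,000 = (EBIT − €177,000)(1 − 0.29) ÷ 1,040,000.
The (1 − t) factor cancels: (EBIT − 81,000) × 1,040,000 = (EBIT − 177,000) × 1,550,000.
Solving, EBIT = (177,000·1,550,000 − 81,000·1,040,000) / (1,550,000 − 1,040,000) = 190,110,000,000 / 510,000 = 372,764.71.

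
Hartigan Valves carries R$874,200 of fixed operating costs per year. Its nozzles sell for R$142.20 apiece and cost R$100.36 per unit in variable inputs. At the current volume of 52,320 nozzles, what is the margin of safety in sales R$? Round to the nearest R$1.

R$4,468,794

Contribution margin per unit = R$142.20 − R$100.36 = R$41.84. Break-even units = R$874,200 ÷ R$41.84 = 20,893.88; break-even revenue = 20,893.88 × R$142.20 = R$2,971,109.94.
Actual sales revenue = 52,320 × R$142.20 = R$7,439,904.00.
Margin of safety = R$7,439,904.00 − R$2,971,109.94 = R$4,468,794.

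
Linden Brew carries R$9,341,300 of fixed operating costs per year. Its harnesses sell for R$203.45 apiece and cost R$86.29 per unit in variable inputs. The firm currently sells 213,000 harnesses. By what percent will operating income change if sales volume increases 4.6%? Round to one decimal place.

Contribution at this volume is 213,000 × R$117.16 = R$24,955,080.00.
Operating income = contribution − fixed costs = R$24,955,080.00 − R$9,341,300 = R$15,613,780.00.
Degree of operating leverage = R$24,955,080.00 / R$15,613,780.00 = 1.5983.
%ΔEBIT = DOL × %ΔSales = 1.5983 × +4.6% = +7.4%.

+7.4%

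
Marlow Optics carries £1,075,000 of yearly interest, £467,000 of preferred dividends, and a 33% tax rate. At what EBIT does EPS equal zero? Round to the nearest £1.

£1,772,015

Preferred dividends are paid after tax, so their pre-tax equivalent is £467,000 ÷ (1 − 0.33) = £697,014.93.
Financial break-even EBIT = interest + D_p ÷ (1 − t) = £1,075,000 + £697,014.93 = £1,772,014.93.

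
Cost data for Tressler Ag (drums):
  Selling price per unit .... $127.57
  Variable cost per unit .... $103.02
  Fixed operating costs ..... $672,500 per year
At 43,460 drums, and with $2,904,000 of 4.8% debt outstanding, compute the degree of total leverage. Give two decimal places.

4.18

Total contribution margin = 43,460 × $24.55 = $1,066,943.00.
EBIT = $1,066,943.00 − $672,500 = $394,443.00. Interest = $139,392.00.
DOL = $1,066,943.00 ÷ $394,443.00 = 2.7049; DFL = $394,443.00 ÷ $255,051.00 = 1.5465.
Combined leverage = 2.7049 × 1.5465 = 4.1831.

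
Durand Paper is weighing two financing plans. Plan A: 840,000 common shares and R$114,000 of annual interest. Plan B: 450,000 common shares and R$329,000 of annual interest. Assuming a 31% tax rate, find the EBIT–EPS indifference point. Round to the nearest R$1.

R$577,077

Set EPS_A = EPS_B: (EBIT − R$114,000)(1 − 0.31) ÷ 840,000 = (EBIT − R$329,000)(1 − 0.31) ÷ 450,000.
Cancelling (1 − t) and cross-multiplying: 450,000·(EBIT − 114,000) = 840,000·(EBIT − 329,000).
EBIT × (840,000 − 450,000) = 329,000 × 840,000 − 114,000 × 450,000 = 225,060,000,000, so EBIT = 225,060,000,000 ÷ 390,000 = 577,076.92.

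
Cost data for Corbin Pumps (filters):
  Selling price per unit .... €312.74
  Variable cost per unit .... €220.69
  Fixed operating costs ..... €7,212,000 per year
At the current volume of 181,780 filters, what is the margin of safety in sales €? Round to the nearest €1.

Unit CM = price − variable cost = €312.74 − €220.69 = €92.05. Break-even units = €7,212,000 ÷ €92.05 = 78,348.72; break-even revenue = 78,348.72 × €312.74 = €24,502,779.79.
Current sales = 181,780 × €312.74 = €56,849,877.20.
Margin of safety = €56,849,877.20 − €24,502,779.79 = €32,347,097.

€32,347,097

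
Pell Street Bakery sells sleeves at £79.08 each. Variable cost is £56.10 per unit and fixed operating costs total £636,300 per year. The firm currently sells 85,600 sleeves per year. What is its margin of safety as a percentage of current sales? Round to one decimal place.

Each unit contributes £79.08 − £56.10 = £22.98. Break-even units = £636,300 ÷ £22.98 = 27,689.30; break-even revenue = 27,689.30 × £79.08 = £2,189,669.45.
Actual sales revenue = 85,600 × £79.08 = £6,769,248.00.
Margin of safety = (£6,769,248.00 − £2,189,669.45) ÷ £6,769,248.00 = 67.7%.

67.7%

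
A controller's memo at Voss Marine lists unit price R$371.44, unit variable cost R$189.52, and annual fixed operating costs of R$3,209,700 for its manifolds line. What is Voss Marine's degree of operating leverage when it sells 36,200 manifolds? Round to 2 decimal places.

1.95

Contribution at this volume is 36,200 × R$181.92 = R$6,585,504.00.
EBIT = R$6,585,504.00 − R$3,209,700 = R$3,375,804.00.
So DOL = total CM / EBIT = R$6,585,504.00 / R$3,375,804.00 = 1.9508.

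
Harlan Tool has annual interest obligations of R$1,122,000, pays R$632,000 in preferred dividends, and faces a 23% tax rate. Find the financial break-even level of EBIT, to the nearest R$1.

R$1,942,779

Preferred dividends are paid after tax, so their pre-tax equivalent is R$632,000 ÷ (1 − 0.23) = R$820,779.22.
EPS = 0 when EBIT covers interest plus the pre-tax preferred burden: R$1,122,000 + R$820,779.22 = R$1,942,779.22.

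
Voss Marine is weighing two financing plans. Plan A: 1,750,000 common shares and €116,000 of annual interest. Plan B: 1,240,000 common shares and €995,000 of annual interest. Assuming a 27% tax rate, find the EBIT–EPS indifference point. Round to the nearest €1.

€3,132,176

At indifference, (EBIT − 116,000)(1 − t)/1,750,000 = (EBIT − 995,000)(1 − t)/1,240,000.
The (1 − t) factor cancels: (EBIT − 116,000) × 1,240,000 = (EBIT − 995,000) × 1,750,000.
Solving, EBIT = (995,000·1,750,000 − 116,000·1,240,000) / (1,750,000 − 1,240,000) = 1,597,410,000,000 / 510,000 = 3,132,176.47.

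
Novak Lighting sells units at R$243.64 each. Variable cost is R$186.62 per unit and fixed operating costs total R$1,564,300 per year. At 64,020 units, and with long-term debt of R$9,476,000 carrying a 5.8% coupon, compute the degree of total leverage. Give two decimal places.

2.38

At 64,020 units, contribution = 64,020 × R$57.02 = R$3,650,420.40.
Subtracting fixed costs: EBIT = R$3,650,420.40 − R$1,564,300 = R$2,086,120.40. Interest = R$549,608.00, so EBIT − I = R$1,536,512.40.
DCL = contribution ÷ (EBIT − I) = R$3,650,420.40 ÷ R$1,536,512.40 = 2.3758.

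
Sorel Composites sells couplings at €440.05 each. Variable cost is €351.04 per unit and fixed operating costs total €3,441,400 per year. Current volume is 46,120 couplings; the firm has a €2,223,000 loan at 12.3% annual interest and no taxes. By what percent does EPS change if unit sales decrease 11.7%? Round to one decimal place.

Total contribution margin = 46,120 × €89.01 = €4,105,141.20.
Operating income = contribution − fixed costs = €4,105,141.20 − €3,441,400 = €663,741.20.
After interest of €273,429.00, pre-tax earnings = €390,312.20.
DCL = total CM / (EBIT − I) = €4,105,141.20 / €390,312.20 = 10.5176.
%ΔEPS = DCL × %ΔSales = 10.5176 × -11.7% = -123.1%.

-123.1%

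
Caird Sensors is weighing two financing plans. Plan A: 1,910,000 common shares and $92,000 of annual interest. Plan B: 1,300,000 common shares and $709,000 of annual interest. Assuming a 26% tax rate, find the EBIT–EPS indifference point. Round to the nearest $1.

$2,023,918

Set EPS_A = EPS_B: (EBIT − $92,000)(1 − 0.26) ÷ 1,910,000 = (EBIT − $709,000)(1 − 0.26) ÷ 1,300,000.
The (1 − t) factor cancels: (EBIT − 92,000) × 1,300,000 = (EBIT − 709,000) × 1,910,000.
Solving, EBIT = (709,000·1,910,000 − 92,000·1,300,000) / (1,910,000 − 1,300,000) = 1,234,590,000,000 / 610,000 = 2,023,918.03.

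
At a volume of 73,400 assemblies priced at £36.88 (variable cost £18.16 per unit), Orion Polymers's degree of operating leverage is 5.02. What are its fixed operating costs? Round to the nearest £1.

£1,100,333

Contribution at this volume is 73,400 × £18.72 = £1,374,048.00.
DOL = contribution / EBIT, so EBIT = £1,374,048.00 / 5.02 = £273,714.74.
And FC = contribution − EBIT = £1,374,048.00 − £273,714.74 = £1,100,333.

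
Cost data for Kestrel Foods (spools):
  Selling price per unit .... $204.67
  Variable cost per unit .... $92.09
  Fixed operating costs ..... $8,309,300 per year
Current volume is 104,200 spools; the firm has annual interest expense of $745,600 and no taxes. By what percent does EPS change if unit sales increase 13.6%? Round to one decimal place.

Total contribution margin = 104,200 × $112.58 = $11,730,836.00.
Subtracting fixed costs: EBIT = $11,730,836.00 − $8,309,300 = $3,421,536.00.
Interest = $745,600.00, so EBIT − I = $2,675,936.00.
DCL = total CM / (EBIT − I) = $11,730,836.00 / $2,675,936.00 = 4.3838.
EPS therefore changes by 4.3838 × (+13.6%) = +59.6%.

+59.6%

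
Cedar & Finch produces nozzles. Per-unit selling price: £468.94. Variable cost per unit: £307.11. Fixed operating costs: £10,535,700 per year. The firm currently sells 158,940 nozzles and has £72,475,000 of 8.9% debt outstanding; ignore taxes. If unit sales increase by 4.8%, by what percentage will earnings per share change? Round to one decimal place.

+14.1%

Total contribution margin = 158,940 × £161.83 = £25,721,260.20.
Subtracting fixed costs: EBIT = £25,721,260.20 − £10,535,700 = £15,185,560.20.
After interest of £6,450,275.00, pre-tax earnings = £8,735,285.20.
Degree of combined leverage = contribution ÷ (EBIT − I) = £25,721,260.20 ÷ £8,735,285.20 = 2.9445.
EPS therefore changes by 2.9445 × (+4.8%) = +14.1%.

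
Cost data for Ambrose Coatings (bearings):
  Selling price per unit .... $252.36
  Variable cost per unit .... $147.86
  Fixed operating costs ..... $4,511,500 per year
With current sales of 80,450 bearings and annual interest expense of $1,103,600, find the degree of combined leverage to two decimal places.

Contribution at this volume is 80,450 × $104.50 = $8,407,025.00.
Subtracting fixed costs: EBIT = $8,407,025.00 − $4,511,500 = $3,895,525.00. Interest = $1,103,600.00, so EBIT − I = $2,791,925.00.
Degree of total leverage = total CM / (EBIT − interest) = $8,407,025.00 / $2,791,925.00 = 3.0112.

3.01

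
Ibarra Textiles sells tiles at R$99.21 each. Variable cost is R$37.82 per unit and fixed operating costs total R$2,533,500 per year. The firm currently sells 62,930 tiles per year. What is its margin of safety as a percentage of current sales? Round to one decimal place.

Unit CM = price − variable cost = R$99.21 − R$37.82 = R$61.39. Break-even units = R$2,533,500 ÷ R$61.39 = 41,268.94; break-even revenue = 41,268.94 × R$99.21 = R$4,094,291.17.
Current sales = 62,930 × R$99.21 = R$6,243,285.30.
Margin of safety = (R$6,243,285.30 − R$4,094,291.17) ÷ R$6,243,285.30 = 34.4%.

34.4%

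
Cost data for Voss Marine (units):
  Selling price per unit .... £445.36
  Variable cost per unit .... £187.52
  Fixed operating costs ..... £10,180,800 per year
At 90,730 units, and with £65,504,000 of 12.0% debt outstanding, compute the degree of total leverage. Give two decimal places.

4.37

At 90,730 units, contribution = 90,730 × £257.84 = £23,393,823.20.
Subtracting fixed costs: EBIT = £23,393,823.20 − £10,180,800 = £13,213,023.20. Interest = £7,860,480.00, so EBIT − I = £5,352,543.20.
Degree of total leverage = total CM / (EBIT − interest) = £23,393,823.20 / £5,352,543.20 = 4.3706.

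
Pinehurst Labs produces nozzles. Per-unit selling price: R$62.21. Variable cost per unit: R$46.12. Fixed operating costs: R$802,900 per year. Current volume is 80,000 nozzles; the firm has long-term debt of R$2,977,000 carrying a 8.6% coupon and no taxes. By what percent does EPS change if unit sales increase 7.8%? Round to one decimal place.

Total contribution margin = 80,000 × R$16.09 = R$1,287,200.00.
EBIT = R$1,287,200.00 − R$802,900 = R$484,300.00.
After interest of R$256,022.00, pre-tax earnings = R$228,278.00.
Degree of combined leverage = contribution ÷ (EBIT − I) = R$1,287,200.00 ÷ R$228,278.00 = 5.6387.
EPS therefore changes by 5.6387 × (+7.8%) = +44.0%.

+44.0%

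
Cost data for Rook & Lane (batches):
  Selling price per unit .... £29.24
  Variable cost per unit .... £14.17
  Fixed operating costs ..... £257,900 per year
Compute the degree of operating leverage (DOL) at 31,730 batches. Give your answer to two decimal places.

Contribution at this volume is 31,730 × £15.07 = £478,171.10.
EBIT = £478,171.10 − £257,900 = £220,271.10.
Degree of operating leverage = £478,171.10 / £220,271.10 = 2.1708.

2.17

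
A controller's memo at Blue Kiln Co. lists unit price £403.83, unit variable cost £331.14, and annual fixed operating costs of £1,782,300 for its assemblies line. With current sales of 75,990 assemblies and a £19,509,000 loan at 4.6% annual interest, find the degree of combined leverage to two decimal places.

Total contribution margin = 75,990 × £72.69 = £5,523,713.10.
EBIT = £5,523,713.10 − £1,782,300 = £3,741,413.10. Interest = £897,414.00, so EBIT − I = £2,843,999.10.
DCL = contribution ÷ (EBIT − I) = £5,523,713.10 ÷ £2,843,999.10 = 1.9422.

1.94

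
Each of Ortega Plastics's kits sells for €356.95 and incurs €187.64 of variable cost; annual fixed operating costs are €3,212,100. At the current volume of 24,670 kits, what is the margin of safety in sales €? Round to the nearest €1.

€2,034,005

Unit CM = price − variable cost = €356.95 − €187.64 = €169.31. Break-even units = €3,212,100 ÷ €169.31 = 18,971.71; break-even revenue = 18,971.71 × €356.95 = €6,771,951.42.
Actual sales revenue = 24,670 × €356.95 = €8,805,956.50.
Margin of safety = €8,805,956.50 − €6,771,951.42 = €2,034,005.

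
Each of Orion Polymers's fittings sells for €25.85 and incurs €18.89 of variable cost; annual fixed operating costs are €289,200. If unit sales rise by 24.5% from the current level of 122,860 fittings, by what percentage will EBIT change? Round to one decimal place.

Contribution at this volume is 122,860 × €6.96 = €855,105.60.
Operating income = contribution − fixed costs = €855,105.60 − €289,200 = €565,905.60.
DOL = contribution ÷ EBIT = €855,105.60 ÷ €565,905.60 = 1.5110.
Operating income changes by 1.5110 × +24.5% = +37.0%.

+37.0%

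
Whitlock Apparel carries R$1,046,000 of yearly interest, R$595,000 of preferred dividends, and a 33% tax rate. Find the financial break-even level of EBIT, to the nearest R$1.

Grossing the preferred dividend up to pre-tax terms: R$595,000 / (1 − 0.33) = R$888,059.70.
EPS = 0 when EBIT covers interest plus the pre-tax preferred burden: R$1,046,000 + R$888,059.70 = R$1,934,059.70.

R$1,934,060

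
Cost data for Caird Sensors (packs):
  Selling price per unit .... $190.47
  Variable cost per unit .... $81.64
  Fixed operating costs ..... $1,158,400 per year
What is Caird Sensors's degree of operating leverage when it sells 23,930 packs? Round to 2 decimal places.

1.80

Total contribution margin = 23,930 × $108.83 = $2,604,301.90.
EBIT = $2,604,301.90 − $1,158,400 = $1,445,901.90.
Degree of operating leverage = $2,604,301.90 / $1,445,901.90 = 1.8012.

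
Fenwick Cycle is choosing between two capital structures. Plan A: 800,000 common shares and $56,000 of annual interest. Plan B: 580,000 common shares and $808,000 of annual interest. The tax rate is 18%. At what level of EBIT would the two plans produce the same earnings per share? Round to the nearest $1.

$2,790,545

Set EPS_A = EPS_B: (EBIT − $56,000)(1 − 0.18) ÷ 800,000 = (EBIT − $808,000)(1 − 0.18) ÷ 580,000.
The (1 − t) factor cancels: (EBIT − 56,000) × 580,000 = (EBIT − 808,000) × 800,000.
Solving, EBIT = (808,000·800,000 − 56,000·580,000) / (800,000 − 580,000) = 613,920,000,000 / 220,000 = 2,790,545.45.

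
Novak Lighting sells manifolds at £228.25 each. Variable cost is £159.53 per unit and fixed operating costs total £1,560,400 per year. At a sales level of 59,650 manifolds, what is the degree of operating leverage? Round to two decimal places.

1.61

Total contribution margin = 59,650 × £68.72 = £4,099,148.00.
EBIT = £4,099,148.00 − £1,560,400 = £2,538,748.00.
So DOL = total CM / EBIT = £4,099,148.00 / £2,538,748.00 = 1.6146.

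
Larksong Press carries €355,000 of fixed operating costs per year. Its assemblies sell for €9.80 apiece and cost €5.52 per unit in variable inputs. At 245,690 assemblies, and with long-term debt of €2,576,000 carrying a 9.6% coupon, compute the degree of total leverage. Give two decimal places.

Total contribution margin = 245,690 × €4.28 = €1,051,553.20.
Subtracting fixed costs: EBIT = €1,051,553.20 − €355,000 = €696,553.20. Interest = €247,296.00.
DOL = €1,051,553.20 ÷ €696,553.20 = 1.5097; DFL = €696,553.20 ÷ €449,257.20 = 1.5505.
DCL = DOL × DFL = 1.5097 × 1.5505 = 2.3408.

2.34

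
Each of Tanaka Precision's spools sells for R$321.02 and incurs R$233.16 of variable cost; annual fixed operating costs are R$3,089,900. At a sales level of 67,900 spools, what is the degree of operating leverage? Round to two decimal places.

Contribution at this volume is 67,900 × R$87.86 = R$5,965,694.00.
Operating income = contribution − fixed costs = R$5,965,694.00 − R$3,089,900 = R$2,875,794.00.
So DOL = total CM / EBIT = R$5,965,694.00 / R$2,875,794.00 = 2.0745.

2.07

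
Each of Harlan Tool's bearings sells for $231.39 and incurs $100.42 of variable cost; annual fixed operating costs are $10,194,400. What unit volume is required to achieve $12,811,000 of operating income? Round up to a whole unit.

175,654 bearings

Unit CM = price − variable cost = $231.39 − $100.42 = $130.97.
Need Q such that Q × $130.97 − $10,194,400 = $12,811,000, i.e. Q = $23,005,400 / $130.97 = 175,653.97 → 175,654.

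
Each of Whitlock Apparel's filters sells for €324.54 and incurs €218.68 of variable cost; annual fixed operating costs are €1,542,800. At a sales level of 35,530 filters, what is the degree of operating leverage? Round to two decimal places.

1.70

Contribution at this volume is 35,530 × €105.86 = €3,761,205.80.
Operating income = contribution − fixed costs = €3,761,205.80 − €1,542,800 = €2,218,405.80.
DOL = contribution ÷ EBIT = €3,761,205.80 ÷ €2,218,405.80 = 1.6955.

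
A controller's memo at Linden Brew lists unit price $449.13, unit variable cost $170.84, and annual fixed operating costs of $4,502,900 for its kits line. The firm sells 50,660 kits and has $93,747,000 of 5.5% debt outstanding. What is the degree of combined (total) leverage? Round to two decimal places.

Total contribution margin = 50,660 × $278.29 = $14,098,171.40.
Subtracting fixed costs: EBIT = $14,098,171.40 − $4,502,900 = $9,595,271.40. Interest = $5,156,085.00.
DOL = $14,098,171.40 ÷ $9,595,271.40 = 1.4693; DFL = $9,595,271.40 ÷ $4,439,186.40 = 2.1615.
DCL = DOL × DFL = 1.4693 × 2.1615 = 3.1759.

3.18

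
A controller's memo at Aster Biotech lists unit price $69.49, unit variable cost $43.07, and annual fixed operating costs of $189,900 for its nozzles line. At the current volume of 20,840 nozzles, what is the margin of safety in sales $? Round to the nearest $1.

Unit CM = price − variable cost = $69.49 − $43.07 = $26.42. Break-even units = $189,900 ÷ $26.42 = 7,187.74; break-even revenue = 7,187.74 × $69.49 = $499,475.81.
Current sales = 20,840 × $69.49 = $1,448,171.60.
Margin of safety = $1,448,171.60 − $499,475.81 = $948,696.

$948,696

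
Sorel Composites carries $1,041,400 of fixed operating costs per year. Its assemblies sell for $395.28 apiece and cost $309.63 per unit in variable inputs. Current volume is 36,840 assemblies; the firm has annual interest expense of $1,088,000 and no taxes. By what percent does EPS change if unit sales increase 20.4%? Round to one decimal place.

+62.7%

At 36,840 units, contribution = 36,840 × $85.65 = $3,155,346.00.
Subtracting fixed costs: EBIT = $3,155,346.00 − $1,041,400 = $2,113,946.00.
After interest of $1,088,000.00, pre-tax earnings = $1,025,946.00.
Degree of combined leverage = contribution ÷ (EBIT − I) = $3,155,346.00 ÷ $1,025,946.00 = 3.0755.
%ΔEPS = DCL × %ΔSales = 3.0755 × +20.4% = +62.7%.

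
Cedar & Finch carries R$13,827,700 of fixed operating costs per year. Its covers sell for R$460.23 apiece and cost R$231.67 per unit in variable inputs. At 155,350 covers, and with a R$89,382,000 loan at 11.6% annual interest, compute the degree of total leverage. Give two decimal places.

3.14

Total contribution margin = 155,350 × R$228.56 = R$35,506,796.00.
EBIT = R$35,506,796.00 − R$13,827,700 = R$21,679,096.00. Interest = R$10,368,312.00, so EBIT − I = R$11,310,784.00.
DCL = contribution ÷ (EBIT − I) = R$35,506,796.00 ÷ R$11,310,784.00 = 3.1392.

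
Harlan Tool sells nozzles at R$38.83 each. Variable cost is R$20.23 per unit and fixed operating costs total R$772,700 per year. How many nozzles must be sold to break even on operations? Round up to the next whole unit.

41,544 nozzles

Unit CM = price − variable cost = R$38.83 − R$20.23 = R$18.60.
Break-even Q = R$772,700 / R$18.60 = 41,543.01 → 41,544 nozzles.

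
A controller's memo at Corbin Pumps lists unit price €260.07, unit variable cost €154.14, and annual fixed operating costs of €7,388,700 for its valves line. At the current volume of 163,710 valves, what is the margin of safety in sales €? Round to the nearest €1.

Contribution margin per unit = €260.07 − €154.14 = €105.93. Break-even units = €7,388,700 ÷ €105.93 = 69,750.78; break-even revenue = 69,750.78 × €260.07 = €18,140,085.05.
Actual sales revenue = 163,710 × €260.07 = €42,576,059.70.
Margin of safety = €42,576,059.70 − €18,140,085.05 = €24,435,975.

€24,435,975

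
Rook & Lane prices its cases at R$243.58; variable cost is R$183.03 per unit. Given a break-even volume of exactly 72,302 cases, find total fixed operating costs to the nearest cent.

R$4,377,886.10

Each unit contributes R$243.58 − R$183.03 = R$60.55.
Fixed costs = break-even units × CM = 72,302 × R$60.55 = R$4,377,886.10.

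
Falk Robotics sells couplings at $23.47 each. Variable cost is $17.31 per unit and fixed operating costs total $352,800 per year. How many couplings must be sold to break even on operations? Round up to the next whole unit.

57,273 couplings

Each unit contributes $23.47 − $17.31 = $6.16.
Break-even Q = $352,800 / $6.16 = 57,272.73 → 57,273 couplings.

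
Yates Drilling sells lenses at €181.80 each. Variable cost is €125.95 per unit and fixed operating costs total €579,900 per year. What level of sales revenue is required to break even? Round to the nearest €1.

€1,887,660

Contribution margin per unit = €181.80 − €125.95 = €55.85, a CM ratio of €55.85 ÷ €181.80 = 0.3072.
Break-even revenue = fixed costs × price ÷ CM = €579,900 × €181.80 ÷ €55.85 = €1,887,660.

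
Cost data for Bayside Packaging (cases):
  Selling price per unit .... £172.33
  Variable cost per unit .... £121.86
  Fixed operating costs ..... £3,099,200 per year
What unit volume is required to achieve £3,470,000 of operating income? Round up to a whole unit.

Contribution margin per unit = £172.33 − £121.86 = £50.47.
Required volume = (fixed costs + target profit) ÷ CM = (£3,099,200 + £3,470,000) ÷ £50.47 = 130,160.49, so 130,161 cases.

130,161 cases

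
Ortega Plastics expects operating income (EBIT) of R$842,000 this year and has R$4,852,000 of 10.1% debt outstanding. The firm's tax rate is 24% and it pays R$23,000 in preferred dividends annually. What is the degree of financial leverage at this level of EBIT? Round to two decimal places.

Interest = R$490,052.00.
Preferred dividends grossed up pre-tax: R$23,000 / (1 − 0.24) = R$30,263.16.
DFL = EBIT ÷ [EBIT − I − D_p/(1−t)] = R$842,000 ÷ [R$842,000 − R$490,052.00 − R$30,263.16] = R$842,000 ÷ R$321,684.84 = 2.6175.

2.62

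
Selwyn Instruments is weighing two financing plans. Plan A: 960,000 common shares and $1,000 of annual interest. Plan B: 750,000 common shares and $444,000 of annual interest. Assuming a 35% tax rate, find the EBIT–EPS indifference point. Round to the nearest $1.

Set EPS_A = EPS_B: (EBIT − $1,000)(1 − 0.35) ÷ 960,000 = (EBIT − $444,000)(1 − 0.35) ÷ 750,000.
The (1 − t) factor cancels: (EBIT − 1,000) × 750,000 = (EBIT − 444,000) × 960,000.
EBIT × (960,000 − 750,000) = 444,000 × 960,000 − 1,000 × 750,000 = 425,490,000,000, so EBIT = 425,490,000,000 ÷ 210,000 = 2,026,142.86.

$2,026,143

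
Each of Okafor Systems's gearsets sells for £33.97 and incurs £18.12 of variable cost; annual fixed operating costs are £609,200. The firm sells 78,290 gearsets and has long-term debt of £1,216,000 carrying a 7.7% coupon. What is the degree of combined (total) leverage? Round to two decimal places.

2.31

Contribution at this volume is 78,290 × £15.85 = £1,240,896.50.
Subtracting fixed costs: EBIT = £1,240,896.50 − £609,200 = £631,696.50. Interest = £93,632.00.
DOL = £1,240,896.50 ÷ £631,696.50 = 1.9644; DFL = £631,696.50 ÷ £538,064.50 = 1.1740.
Combined leverage = 1.9644 × 1.1740 = 2.3062.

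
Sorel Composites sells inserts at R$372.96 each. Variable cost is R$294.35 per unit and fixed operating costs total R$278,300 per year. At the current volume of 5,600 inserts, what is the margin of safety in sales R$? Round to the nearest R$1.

R$768,200

Each unit contributes R$372.96 − R$294.35 = R$78.61. Break-even units = R$278,300 ÷ R$78.61 = 3,540.26; break-even revenue = 3,540.26 × R$372.96 = R$1,320,376.14.
Current sales = 5,600 × R$372.96 = R$2,088,576.00.
Margin of safety = R$2,088,576.00 − R$1,320,376.14 = R$768,200.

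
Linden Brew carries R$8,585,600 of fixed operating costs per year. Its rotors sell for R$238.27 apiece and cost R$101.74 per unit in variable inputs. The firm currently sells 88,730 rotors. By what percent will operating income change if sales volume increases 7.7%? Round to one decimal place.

Total contribution margin = 88,730 × R$136.53 = R$12,114,306.90.
EBIT = R$12,114,306.90 − R$8,585,600 = R$3,528,706.90.
Degree of operating leverage = R$12,114,306.90 / R$3,528,706.90 = 3.4331.
So EBIT moves 3.4331 × (+7.7%) = +26.4%.

+26.4%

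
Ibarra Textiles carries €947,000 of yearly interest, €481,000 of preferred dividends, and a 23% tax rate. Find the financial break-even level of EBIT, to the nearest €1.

€1,571,675

Preferred dividends are paid after tax, so their pre-tax equivalent is €481,000 ÷ (1 − 0.23) = €624,675.32.
EPS = 0 when EBIT covers interest plus the pre-tax preferred burden: €947,000 + €624,675.32 = €1,571,675.32.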